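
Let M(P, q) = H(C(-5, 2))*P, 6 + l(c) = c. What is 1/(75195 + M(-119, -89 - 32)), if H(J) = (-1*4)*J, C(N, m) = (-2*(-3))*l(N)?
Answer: 1/43779 ≈ 2.2842e-5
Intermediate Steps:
l(c) = -6 + c
C(N, m) = -36 + 6*N (C(N, m) = (-2*(-3))*(-6 + N) = 6*(-6 + N) = -36 + 6*N)
H(J) = -4*J
M(P, q) = 264*P (M(P, q) = (-4*(-36 + 6*(-5)))*P = (-4*(-36 - 30))*P = (-4*(-66))*P = 264*P)
1/(75195 + M(-119, -89 - 32)) = 1/(75195 + 264*(-119)) = 1/(75195 - 31416) = 1/43779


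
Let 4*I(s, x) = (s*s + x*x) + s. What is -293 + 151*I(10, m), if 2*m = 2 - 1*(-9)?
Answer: 80023/16 ≈ 5001.4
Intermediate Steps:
m = 11/2 (m = (2 - 1*(-9))/2 = (2 + 9)/2 = (1/2)*11 = 11/2 ≈ 5.5000)
I(s, x) = s/4 + s**2/4 + x**2/4 (I(s, x) = ((s*s + x*x) + s)/4 = ((s**2 + x**2) + s)/4 = (s + s**2 + x**2)/4 = s/4 + s**2/4 + x**2/4)
-293 + 151*I(10, m) = -293 + 151*((1/4)*10 + (1/4)*10**2 + (11/2)**2/4) = -293 + 151*(5/2 + (1/4)*100 + (1/4)*(121/4)) = -293 + 151*(5/2 + 25 + 121/16) = -293 + 151*(561/16) = -293 + 84711/16 = 80023/16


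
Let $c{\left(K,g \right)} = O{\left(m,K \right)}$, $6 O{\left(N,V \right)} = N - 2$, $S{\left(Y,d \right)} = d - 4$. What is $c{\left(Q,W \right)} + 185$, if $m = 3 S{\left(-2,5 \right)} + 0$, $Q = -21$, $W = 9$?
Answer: $\frac{1111}{6} \approx 185.17$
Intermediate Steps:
$S{\left(Y,d \right)} = -4 + d$
$m = 3$ ($m = 3 \left(-4 + 5\right) + 0 = 3 \cdot 1 + 0 = 3 + 0 = 3$)
$O{\left(N,V \right)} = - \frac{1}{3} + \frac{N}{6}$ ($O{\left(N,V \right)} = \frac{N - 2}{6} = \frac{-2 + N}{6} = - \frac{1}{3} + \frac{N}{6}$)
$c{\left(K,g \right)} = \frac{1}{6}$ ($c{\left(K,g \right)} = - \frac{1}{3} + \frac{1}{6} \cdot 3 = - \frac{1}{3} + \frac{1}{2} = \frac{1}{6}$)
$c{\left(Q,W \right)} + 185 = \frac{1}{6} + 185 = \frac{1111}{6}$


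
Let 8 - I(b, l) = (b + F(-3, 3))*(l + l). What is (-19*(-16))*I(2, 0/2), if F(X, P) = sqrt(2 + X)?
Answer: 2432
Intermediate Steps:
I(b, l) = 8 - 2*l*(I + b) (I(b, l) = 8 - (b + sqrt(2 - 3))*(l + l) = 8 - (b + sqrt(-1))*2*l = 8 - (b + I)*2*l = 8 - (I + b)*2*l = 8 - 2*l*(I + b))
(-19*(-16))*I(2, 0/2) = (-19*(-16))*(8 - 2*I*0/2 - 2*2*0/2) = 304*(8 - 2*I*0*(1/2) - 2*2*0*(1/2)) = 304*(8 - 2*I*0 - 2*2*0) = 304*(8 + 0 + 0) = 304*8 = 2432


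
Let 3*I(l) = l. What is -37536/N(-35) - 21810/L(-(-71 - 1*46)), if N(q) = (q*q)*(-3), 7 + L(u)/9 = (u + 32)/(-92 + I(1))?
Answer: 1269058321/4358550 ≈ 291.17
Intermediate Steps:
I(l) = l/3
L(u) = -18189/275 - 27*u/275 (L(u) = -63 + 9*((u + 32)/(-92 + (⅓)*1)) = -63 + 9*((32 + u)/(-92 + ⅓)) = -63 + 9*((32 + u)/(-275/3)) = -63 + 9*((32 + u)*(-3/275)) = -63 + 9*(-96/275 - 3*u/275) = -63 + (-864/275 - 27*u/275) = -18189/275 - 27*u/275)
N(q) = -3*q² (N(q) = q²*(-3) = -3*q²)
-37536/N(-35) - 21810/L(-(-71 - 1*46)) = -37536/((-3*(-35)²)) - 21810/(-18189/275 - (-27)*(-71 - 1*46)/275) = -37536/((-3*1225)) - 21810/(-18189/275 - (-27)*(-71 - 46)/275) = -37536/(-3675) - 21810/(-18189/275 - (-27)*(-117)/275) = -37536*(-1/3675) - 21810/(-18189/275 - 27/275*117) = 12512/1225 - 21810/(-18189/275 - 3159/275) = 12512/1225 - 21810/(-21348/275) = 12512/1225 - 21810*(-275/21348) = 12512/1225 + 999625/3558 = 1269058321/4358550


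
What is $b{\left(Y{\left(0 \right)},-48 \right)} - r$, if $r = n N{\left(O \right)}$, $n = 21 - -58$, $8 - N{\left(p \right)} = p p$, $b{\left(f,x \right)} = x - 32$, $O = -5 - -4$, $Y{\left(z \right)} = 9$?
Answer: $-633$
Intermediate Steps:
$O = -1$ ($O = -5 + 4 = -1$)
$b{\left(f,x \right)} = -32 + x$ ($b{\left(f,x \right)} = x - 32 = -32 + x$)
$N{\left(p \right)} = 8 - p^{2}$ ($N{\left(p \right)} = 8 - p p = 8 - p^{2}$)
$n = 79$ ($n = 21 + 58 = 79$)
$r = 553$ ($r = 79 \left(8 - \left(-1\right)^{2}\right) = 79 \left(8 - 1\right) = 79 \cdot 7 = 553$)
$b{\left(Y{\left(0 \right)},-48 \right)} - r = \left(-32 - 48\right) - 553 = -80 - 553 = -633$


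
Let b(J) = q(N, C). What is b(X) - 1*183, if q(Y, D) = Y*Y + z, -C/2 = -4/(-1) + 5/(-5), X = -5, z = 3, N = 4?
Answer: -164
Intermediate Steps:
C = -6 (C = -2*(-4/(-1) + 5/(-5)) = -2*(-4*(-1) + 5*(-⅕)) = -2*(4 - 1) = -2*3 = -6)
q(Y, D) = 3 + Y² (q(Y, D) = Y*Y + 3 = Y² + 3 = 3 + Y²)
b(J) = 19 (b(J) = 3 + 4² = 3 + 16 = 19)
b(X) - 1*183 = 19 - 1*183 = 19 - 183 = -164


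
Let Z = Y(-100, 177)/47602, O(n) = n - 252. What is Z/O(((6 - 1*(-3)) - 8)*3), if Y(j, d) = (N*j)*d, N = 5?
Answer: 14750/1975483 ≈ 0.0074665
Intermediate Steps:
Y(j, d) = 5*d*j (Y(j, d) = (5*j)*d = 5*d*j)
O(n) = -252 + n
Z = -44250/23801 (Z = (5*177*(-100))/47602 = -88500*1/47602 = -44250/23801 ≈ -1.8592)
Z/O(((6 - 1*(-3)) - 8)*3) = -44250/(23801*(-252 + ((6 - 1*(-3)) - 8)*3)) = -44250/(23801*(-252 + ((6 + 3) - 8)*3)) = -44250/(23801*(-252 + (9 - 8)*3)) = -44250/(23801*(-252 + 1*3)) = -44250/(23801*(-252 + 3)) = -44250/23801/(-249) = -44250/23801*(-1/249) = 14750/1975483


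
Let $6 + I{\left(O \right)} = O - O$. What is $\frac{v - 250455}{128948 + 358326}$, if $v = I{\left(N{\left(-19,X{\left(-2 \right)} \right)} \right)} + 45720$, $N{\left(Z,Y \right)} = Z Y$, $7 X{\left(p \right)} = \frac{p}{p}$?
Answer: $- \frac{204741}{487274} \approx -0.42018$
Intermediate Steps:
$X{\left(p \right)} = \frac{1}{7}$ ($X{\left(p \right)} = \frac{p \frac{1}{p}}{7} = \frac{1}{7} \cdot 1 = \frac{1}{7}$)
$N{\left(Z,Y \right)} = Y Z$
$I{\left(O \right)} = -6$ ($I{\left(O \right)} = -6 + \left(O - O\right) = -6 + 0 = -6$)
$v = 45714$ ($v = -6 + 45720 = 45714$)
$\frac{v - 250455}{128948 + 358326} = \frac{45714 - 250455}{128948 + 358326} = - \frac{204741}{487274}$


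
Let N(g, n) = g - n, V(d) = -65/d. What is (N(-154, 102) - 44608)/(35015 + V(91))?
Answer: -78512/61275 ≈ -1.2813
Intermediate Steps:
(N(-154, 102) - 44608)/(35015 + V(91)) = ((-154 - 1*102) - 44608)/(35015 - 65/91) = ((-154 - 102) - 44608)/(35015 - 65*1/91) = (-256 - 44608)/(35015 - 5/7) = -44864/245100/7 = -44864*7/245100 = -78512/61275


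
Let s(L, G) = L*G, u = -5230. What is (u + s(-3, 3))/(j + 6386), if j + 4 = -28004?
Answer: 5239/21622 ≈ 0.24230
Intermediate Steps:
j = -28008 (j = -4 - 28004 = -28008)
s(L, G) = G*L
(u + s(-3, 3))/(j + 6386) = (-5230 + 3*(-3))/(-28008 + 6386) = (-5230 - 9)/(-21622) = -5239*(-1/21622) = 5239/21622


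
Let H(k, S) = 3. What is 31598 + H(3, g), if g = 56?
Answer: 31601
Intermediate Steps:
31598 + H(3, g) = 31598 + 3 = 31601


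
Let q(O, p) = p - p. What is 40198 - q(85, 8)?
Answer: 40198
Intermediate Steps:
q(O, p) = 0
40198 - q(85, 8) = 40198 - 1*0 = 40198 + 0 = 40198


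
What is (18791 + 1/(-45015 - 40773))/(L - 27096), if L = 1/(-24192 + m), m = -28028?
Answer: -21045212317885/30346499586087 ≈ -0.69350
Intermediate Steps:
L = -1/52220 (L = 1/(-24192 - 28028) = 1/(-52220) = -1/52220 ≈ -1.9150e-5)
(18791 + 1/(-45015 - 40773))/(L - 27096) = (18791 + 1/(-45015 - 40773))/(-1/52220 - 27096) = (18791 + 1/(-85788))/(-1414953121/52220) = (18791 - 1/85788)*(-52220/1414953121) = (1612042307/85788)*(-52220/1414953121) = -21045212317885/30346499586087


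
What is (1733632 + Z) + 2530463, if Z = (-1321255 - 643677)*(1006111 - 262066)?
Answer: -1461993565845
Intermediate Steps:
Z = -1461997829940 (Z = -1964932*744045 = -1461997829940)
(1733632 + Z) + 2530463 = (1733632 - 1461997829940) + 2530463 = -1461996096308 + 2530463 = -1461993565845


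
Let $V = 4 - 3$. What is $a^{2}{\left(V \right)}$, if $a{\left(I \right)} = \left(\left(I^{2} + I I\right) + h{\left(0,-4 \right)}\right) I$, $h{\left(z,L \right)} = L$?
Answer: $4$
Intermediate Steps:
$V = 1$ ($V = 4 - 3 = 1$)
$a{\left(I \right)} = I \left(-4 + 2 I^{2}\right)$ ($a{\left(I \right)} = \left(\left(I^{2} + I I\right) - 4\right) I = \left(\left(I^{2} + I^{2}\right) - 4\right) I = \left(2 I^{2} - 4\right) I = \left(-4 + 2 I^{2}\right) I = I \left(-4 + 2 I^{2}\right)$)
$a^{2}{\left(V \right)} = \left(2 \cdot 1 \left(-2 + 1^{2}\right)\right)^{2} = \left(2 \cdot 1 \left(-2 + 1\right)\right)^{2} = \left(2 \cdot 1 \left(-1\right)\right)^{2} = \left(-2\right)^{2} = 4$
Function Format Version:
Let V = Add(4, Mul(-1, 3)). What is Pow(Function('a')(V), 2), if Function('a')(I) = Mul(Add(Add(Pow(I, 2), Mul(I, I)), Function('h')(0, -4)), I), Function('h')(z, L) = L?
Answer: 4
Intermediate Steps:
V = 1 (V = Add(4, -3) = 1)
Function('a')(I) = Mul(I, Add(-4, Mul(2, Pow(I, 2)))) (Function('a')(I) = Mul(Add(Add(Pow(I, 2), Mul(I, I)), -4), I) = Mul(Add(Add(Pow(I, 2), Pow(I, 2)), -4), I) = Mul(Add(Mul(2, Pow(I, 2)), -4), I) = Mul(Add(-4, Mul(2, Pow(I, 2))), I) = Mul(I, Add(-4, Mul(2, Pow(I, 2)))))
Pow(Function('a')(V), 2) = Pow(Mul(2, 1, Add(-2, Pow(1, 2))), 2) = Pow(Mul(2, 1, Add(-2, 1)), 2) = Pow(Mul(2, 1, -1), 2) = Pow(-2, 2) = 4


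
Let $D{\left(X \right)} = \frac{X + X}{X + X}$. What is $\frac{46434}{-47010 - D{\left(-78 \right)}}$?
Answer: $- \frac{46434}{47011} \approx -0.98773$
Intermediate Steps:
$D{\left(X \right)} = 1$ ($D{\left(X \right)} = \frac{2 X}{2 X} = 2 X \frac{1}{2 X} = 1$)
$\frac{46434}{-47010 - D{\left(-78 \right)}} = \frac{46434}{-47010 - 1} = \frac{46434}{-47011} = 46434 \left(- \frac{1}{47011}\right) = - \frac{46434}{47011}$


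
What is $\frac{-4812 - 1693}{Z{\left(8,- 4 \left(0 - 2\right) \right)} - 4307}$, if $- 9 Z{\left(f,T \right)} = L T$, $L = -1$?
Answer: $\frac{11709}{7751} \approx 1.5106$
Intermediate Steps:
$Z{\left(f,T \right)} = \frac{T}{9}$ ($Z{\left(f,T \right)} = - \frac{\left(-1\right) T}{9} = \frac{T}{9}$)
$\frac{-4812 - 1693}{Z{\left(8,- 4 \left(0 - 2\right) \right)} - 4307} = \frac{-4812 - 1693}{\frac{\left(-4\right) \left(0 - 2\right)}{9} - 4307} = - \frac{6505}{\frac{\left(-4\right) \left(-2\right)}{9} - 4307} = - \frac{6505}{\frac{1}{9} \cdot 8 - 4307} = - \frac{6505}{\frac{8}{9} - 4307} = - \frac{6505}{- \frac{38755}{9}} = \left(-6505\right) \left(- \frac{9}{38755}\right) = \frac{11709}{7751}$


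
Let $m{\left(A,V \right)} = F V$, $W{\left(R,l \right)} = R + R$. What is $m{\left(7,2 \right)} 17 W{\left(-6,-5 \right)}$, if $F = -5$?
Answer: $2040$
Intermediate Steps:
$W{\left(R,l \right)} = 2 R$
$m{\left(A,V \right)} = - 5 V$
$m{\left(7,2 \right)} 17 W{\left(-6,-5 \right)} = \left(-5\right) 2 \cdot 17 \cdot 2 \left(-6\right) = \left(-10\right) 17 \left(-12\right) = \left(-170\right) \left(-12\right) = 2040$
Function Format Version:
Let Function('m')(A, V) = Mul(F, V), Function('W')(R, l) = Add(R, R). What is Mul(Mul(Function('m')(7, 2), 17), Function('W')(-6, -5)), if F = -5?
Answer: 2040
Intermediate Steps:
Function('W')(R, l) = Mul(2, R)
Function('m')(A, V) = Mul(-5, V)
Mul(Mul(Function('m')(7, 2), 17), Function('W')(-6, -5)) = Mul(Mul(Mul(-5, 2), 17), Mul(2, -6)) = Mul(Mul(-10, 17), -12) = Mul(-170, -12) = 2040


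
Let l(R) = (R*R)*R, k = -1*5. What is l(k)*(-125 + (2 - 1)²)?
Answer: 15500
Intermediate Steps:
k = -5
l(R) = R³ (l(R) = R²*R = R³)
l(k)*(-125 + (2 - 1)²) = (-5)³*(-125 + (2 - 1)²) = -125*(-125 + 1²) = -125*(-125 + 1) = -125*(-124) = 15500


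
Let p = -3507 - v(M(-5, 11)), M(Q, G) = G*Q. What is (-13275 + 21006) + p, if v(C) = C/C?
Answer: 4223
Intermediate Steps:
v(C) = 1
p = -3508 (p = -3507 - 1*1 = -3507 - 1 = -3508)
(-13275 + 21006) + p = (-13275 + 21006) - 3508 = 7731 - 3508 = 4223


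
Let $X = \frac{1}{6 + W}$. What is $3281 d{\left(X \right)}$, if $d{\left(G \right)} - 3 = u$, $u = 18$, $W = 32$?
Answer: $68901$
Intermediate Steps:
$X = \frac{1}{38}$ ($X = \frac{1}{6 + 32} = \frac{1}{38} \approx 0.026316$)
$d{\left(G \right)} = 21$ ($d{\left(G \right)} = 3 + 18 = 21$)
$3281 d{\left(X \right)} = 3281 \cdot 21 = 68901$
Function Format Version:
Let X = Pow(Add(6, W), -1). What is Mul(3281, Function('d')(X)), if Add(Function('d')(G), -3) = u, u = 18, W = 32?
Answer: 68901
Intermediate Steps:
X = Rational(1, 38) (X = Pow(Add(6, 32), -1) = Pow(38, -1) = Rational(1, 38) ≈ 0.026316)
Function('d')(G) = 21 (Function('d')(G) = Add(3, 18) = 21)
Mul(3281, Function('d')(X)) = Mul(3281, 21) = 68901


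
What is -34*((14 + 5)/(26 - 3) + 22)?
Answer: -17850/23 ≈ -776.09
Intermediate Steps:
-34*((14 + 5)/(26 - 3) + 22) = -34*(19/23 + 22) = -34*525/23 = -17850/23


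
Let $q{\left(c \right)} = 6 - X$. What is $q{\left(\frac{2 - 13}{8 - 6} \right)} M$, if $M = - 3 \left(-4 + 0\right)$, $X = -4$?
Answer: $120$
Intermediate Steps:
$q{\left(c \right)} = 10$ ($q{\left(c \right)} = 6 - -4 = 6 + 4 = 10$)
$M = 12$ ($M = \left(-3\right) \left(-4\right) = 12$)
$q{\left(\frac{2 - 13}{8 - 6} \right)} M = 10 \cdot 12 = 120$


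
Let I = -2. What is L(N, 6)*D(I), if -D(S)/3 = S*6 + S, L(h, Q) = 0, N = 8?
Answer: 0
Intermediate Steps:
D(S) = -21*S (D(S) = -3*(S*6 + S) = -3*(6*S + S) = -21*S)
L(N, 6)*D(I) = 0*(-21*(-2)) = 0*42 = 0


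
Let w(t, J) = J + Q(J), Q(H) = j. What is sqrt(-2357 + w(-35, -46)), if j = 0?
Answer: 3*I*sqrt(267) ≈ 49.02*I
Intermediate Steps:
Q(H) = 0
w(t, J) = J (w(t, J) = J + 0 = J)
sqrt(-2357 + w(-35, -46)) = sqrt(-2357 - 46) = sqrt(-2403) = 3*I*sqrt(267)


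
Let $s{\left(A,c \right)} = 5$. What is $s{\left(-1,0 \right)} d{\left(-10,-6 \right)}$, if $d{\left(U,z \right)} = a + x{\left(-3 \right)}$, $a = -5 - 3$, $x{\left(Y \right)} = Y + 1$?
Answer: $-50$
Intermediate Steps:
$x{\left(Y \right)} = 1 + Y$
$a = -8$
$d{\left(U,z \right)} = -10$ ($d{\left(U,z \right)} = -8 + \left(1 - 3\right) = -8 - 2 = -10$)
$s{\left(-1,0 \right)} d{\left(-10,-6 \right)} = 5 \left(-10\right) = -50$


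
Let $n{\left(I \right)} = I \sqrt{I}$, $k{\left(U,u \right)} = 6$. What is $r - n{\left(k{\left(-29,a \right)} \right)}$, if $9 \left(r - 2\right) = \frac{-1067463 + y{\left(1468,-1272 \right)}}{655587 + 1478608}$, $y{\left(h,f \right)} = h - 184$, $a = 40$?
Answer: $\frac{12449777}{6402585} - 6 \sqrt{6} \approx -12.752$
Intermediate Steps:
$y{\left(h,f \right)} = -184 + h$ ($y{\left(h,f \right)} = h - 184 = -184 + h$)
$r = \frac{12449777}{6402585}$ ($r = 2 + \frac{\left(-1067463 + \left(-184 + 1468\right)\right) \frac{1}{655587 + 1478608}}{9} = 2 + \frac{\left(-1067463 + 1284\right) \frac{1}{2134195}}{9} = 2 + \frac{\left(-1066179\right) \frac{1}{2134195}}{9} = 2 + \frac{1}{9} \left(- \frac{1066179}{2134195}\right) = 2 - \frac{355393}{6402585} = \frac{12449777}{6402585} \approx 1.9445$)
$n{\left(I \right)} = I^{\frac{3}{2}}$
$r - n{\left(k{\left(-29,a \right)} \right)} = \frac{12449777}{6402585} - 6^{\frac{3}{2}} = \frac{12449777}{6402585} - 6 \sqrt{6}$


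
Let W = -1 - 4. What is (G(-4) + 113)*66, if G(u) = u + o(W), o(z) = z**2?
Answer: 8844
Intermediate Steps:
W = -5
G(u) = 25 + u (G(u) = u + (-5)**2 = u + 25 = 25 + u)
(G(-4) + 113)*66 = ((25 - 4) + 113)*66 = (21 + 113)*66 = 134*66 = 8844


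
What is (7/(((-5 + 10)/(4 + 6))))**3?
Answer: 2744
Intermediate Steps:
(7/(((-5 + 10)/(4 + 6))))**3 = (7/((5/10)))**3 = (7/((5*(1/10))))**3 = (7/(1/2))**3 = (7*2)**3 = 14**3 = 2744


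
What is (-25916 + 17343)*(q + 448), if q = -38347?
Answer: 324908127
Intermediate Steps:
(-25916 + 17343)*(q + 448) = (-25916 + 17343)*(-38347 + 448) = -8573*(-37899) = 324908127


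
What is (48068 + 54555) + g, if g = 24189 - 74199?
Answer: 52613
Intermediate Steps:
g = -50010
(48068 + 54555) + g = (48068 + 54555) - 50010 = 102623 - 50010 = 52613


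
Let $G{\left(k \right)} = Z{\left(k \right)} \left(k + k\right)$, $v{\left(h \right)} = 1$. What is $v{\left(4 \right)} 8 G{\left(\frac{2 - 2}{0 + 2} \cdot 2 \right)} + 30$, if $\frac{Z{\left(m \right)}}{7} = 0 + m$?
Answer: $30$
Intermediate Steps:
$Z{\left(m \right)} = 7 m$ ($Z{\left(m \right)} = 7 \left(0 + m\right) = 7 m$)
$G{\left(k \right)} = 14 k^{2}$ ($G{\left(k \right)} = 7 k \left(k + k\right) = 7 k 2 k = 14 k^{2}$)
$v{\left(4 \right)} 8 G{\left(\frac{2 - 2}{0 + 2} \cdot 2 \right)} + 30 = 1 \cdot 8 \cdot 14 \left(\frac{2 - 2}{0 + 2} \cdot 2\right)^{2} + 30 = 8 \cdot 14 \left(\frac{0}{2} \cdot 2\right)^{2} + 30 = 8 \cdot 14 \left(0 \cdot \frac{1}{2} \cdot 2\right)^{2} + 30 = 8 \cdot 14 \left(0 \cdot 2\right)^{2} + 30 = 8 \cdot 14 \cdot 0^{2} + 30 = 8 \cdot 14 \cdot 0 + 30 = 8 \cdot 0 + 30 = 0 + 30 = 30$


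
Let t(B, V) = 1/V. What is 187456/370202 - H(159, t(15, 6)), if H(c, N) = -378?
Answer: 70061906/185101 ≈ 378.51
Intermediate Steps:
187456/370202 - H(159, t(15, 6)) = 187456/370202 - 1*(-378) = 187456*(1/370202) + 378 = 93728/185101 + 378 = 70061906/185101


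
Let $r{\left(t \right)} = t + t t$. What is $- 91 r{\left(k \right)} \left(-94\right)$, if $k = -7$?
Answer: $359268$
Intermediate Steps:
$r{\left(t \right)} = t + t^{2}$
$- 91 r{\left(k \right)} \left(-94\right) = - 91 \left(- 7 \left(1 - 7\right)\right) \left(-94\right) = - 91 \left(\left(-7\right) \left(-6\right)\right) \left(-94\right) = \left(-91\right) 42 \left(-94\right) = \left(-3822\right) \left(-94\right) = 359268$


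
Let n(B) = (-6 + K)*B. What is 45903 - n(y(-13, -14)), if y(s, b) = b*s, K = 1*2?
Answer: 46631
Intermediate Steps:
K = 2
n(B) = -4*B (n(B) = (-6 + 2)*B = -4*B)
45903 - n(y(-13, -14)) = 45903 - (-4)*(-14*(-13)) = 45903 - (-4)*182 = 45903 - 1*(-728) = 45903 + 728 = 46631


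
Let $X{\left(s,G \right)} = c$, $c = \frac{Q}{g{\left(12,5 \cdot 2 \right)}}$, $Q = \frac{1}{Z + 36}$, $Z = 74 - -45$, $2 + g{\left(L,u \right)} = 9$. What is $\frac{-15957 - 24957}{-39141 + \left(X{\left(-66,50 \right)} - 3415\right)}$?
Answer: $\frac{44391690}{46173259} \approx 0.96142$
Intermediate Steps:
$g{\left(L,u \right)} = 7$ ($g{\left(L,u \right)} = -2 + 9 = 7$)
$Z = 119$ ($Z = 74 + 45 = 119$)
$Q = \frac{1}{155}$ ($Q = \frac{1}{119 + 36} = \frac{1}{155} \approx 0.0064516$)
$c = \frac{1}{1085}$ ($c = \frac{1}{155 \cdot 7} = \frac{1}{155} \cdot \frac{1}{7} = \frac{1}{1085} \approx 0.00092166$)
$X{\left(s,G \right)} = \frac{1}{1085}$
$\frac{-15957 - 24957}{-39141 + \left(X{\left(-66,50 \right)} - 3415\right)} = \frac{-15957 - 24957}{-39141 + \left(\frac{1}{1085} - 3415\right)} = - \frac{40914}{-39141 - \frac{3705274}{1085}} = - \frac{40914}{- \frac{46173259}{1085}} = \left(-40914\right) \left(- \frac{1085}{46173259}\right) = \frac{44391690}{46173259}$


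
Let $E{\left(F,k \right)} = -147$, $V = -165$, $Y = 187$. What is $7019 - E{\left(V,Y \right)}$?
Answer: $7166$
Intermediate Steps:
$7019 - E{\left(V,Y \right)} = 7019 - -147 = 7019 + 147 = 7166$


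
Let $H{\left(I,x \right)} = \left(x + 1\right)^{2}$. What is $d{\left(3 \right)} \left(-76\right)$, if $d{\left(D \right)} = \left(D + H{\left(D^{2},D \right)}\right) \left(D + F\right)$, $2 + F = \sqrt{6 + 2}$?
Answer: $-1444 - 2888 \sqrt{2} \approx -5528.3$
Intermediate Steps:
$F = -2 + 2 \sqrt{2}$ ($F = -2 + \sqrt{6 + 2} = -2 + \sqrt{8} = -2 + 2 \sqrt{2} \approx 0.82843$)
$H{\left(I,x \right)} = \left(1 + x\right)^{2}$
$d{\left(D \right)} = \left(D + \left(1 + D\right)^{2}\right) \left(-2 + D + 2 \sqrt{2}\right)$ ($d{\left(D \right)} = \left(D + \left(1 + D\right)^{2}\right) \left(D - \left(2 - 2 \sqrt{2}\right)\right) = \left(D + \left(1 + D\right)^{2}\right) \left(-2 + D + 2 \sqrt{2}\right)$)
$d{\left(3 \right)} \left(-76\right) = \left(3^{2} + 3 \left(1 + 3\right)^{2} - 6 \left(1 - \sqrt{2}\right) + 2 \left(1 + 3\right)^{2} \left(-1 + \sqrt{2}\right)\right) \left(-76\right) = \left(9 + 3 \cdot 4^{2} - \left(6 - 6 \sqrt{2}\right) + 2 \cdot 4^{2} \left(-1 + \sqrt{2}\right)\right) \left(-76\right) = \left(9 + 3 \cdot 16 - \left(6 - 6 \sqrt{2}\right) + 2 \cdot 16 \left(-1 + \sqrt{2}\right)\right) \left(-76\right) = \left(9 + 48 - \left(6 - 6 \sqrt{2}\right) - \left(32 - 32 \sqrt{2}\right)\right) \left(-76\right) = \left(19 + 38 \sqrt{2}\right) \left(-76\right) = -1444 - 2888 \sqrt{2}$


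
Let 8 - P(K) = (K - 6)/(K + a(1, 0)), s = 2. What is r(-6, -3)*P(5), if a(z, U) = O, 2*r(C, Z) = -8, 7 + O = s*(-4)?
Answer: -158/5 ≈ -31.600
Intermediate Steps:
O = -15 (O = -7 + 2*(-4) = -7 - 8 = -15)
r(C, Z) = -4 (r(C, Z) = (1/2)*(-8) = -4)
a(z, U) = -15
P(K) = 8 - (-6 + K)/(-15 + K) (P(K) = 8 - (K - 6)/(K - 15) = 8 - (-6 + K)/(-15 + K))
r(-6, -3)*P(5) = -4*(-114 + 7*5)/(-15 + 5) = -4*(-114 + 35)/(-10) = -(-2)*(-79)/5 = -4*79/10 = -158/5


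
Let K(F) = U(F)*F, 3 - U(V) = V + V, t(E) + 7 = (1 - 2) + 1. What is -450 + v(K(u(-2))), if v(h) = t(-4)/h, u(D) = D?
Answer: -899/2 ≈ -449.50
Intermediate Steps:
t(E) = -7 (t(E) = -7 + ((1 - 2) + 1) = -7 + (-1 + 1) = -7 + 0 = -7)
U(V) = 3 - 2*V (U(V) = 3 - (V + V) = 3 - 2*V)
K(F) = F*(3 - 2*F) (K(F) = (3 - 2*F)*F = F*(3 - 2*F))
v(h) = -7/h
-450 + v(K(u(-2))) = -450 - 7*(-1/(2*(3 - 2*(-2)))) = -450 - 7*(-1/(2*(3 + 4))) = -450 - 7/((-2*7)) = -450 - 7/(-14) = -450 - 7*(-1/14) = -450 + ½ = -899/2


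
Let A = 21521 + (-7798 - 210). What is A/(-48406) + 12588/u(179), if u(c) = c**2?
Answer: 176364695/1550976646 ≈ 0.11371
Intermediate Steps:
A = 13513 (A = 21521 - 8008 = 13513)
A/(-48406) + 12588/u(179) = 13513/(-48406) + 12588/(179**2) = 13513*(-1/48406) + 12588/32041 = -13513/48406 + 12588*(1/32041) = -13513/48406 + 12588/32041 = 176364695/1550976646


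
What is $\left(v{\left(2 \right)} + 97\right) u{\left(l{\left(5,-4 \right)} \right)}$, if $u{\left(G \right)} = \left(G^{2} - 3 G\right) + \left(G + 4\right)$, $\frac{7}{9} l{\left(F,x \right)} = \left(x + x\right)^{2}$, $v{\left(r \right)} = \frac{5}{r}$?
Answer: $\frac{32228846}{49} \approx 6.5773 \cdot 10^{5}$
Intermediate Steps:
$l{\left(F,x \right)} = \frac{36 x^{2}}{7}$ ($l{\left(F,x \right)} = \frac{9 \left(x + x\right)^{2}}{7} = \frac{9 \left(2 x\right)^{2}}{7} = \frac{9 \cdot 4 x^{2}}{7} = \frac{36 x^{2}}{7}$)
$u{\left(G \right)} = 4 + G^{2} - 2 G$ ($u{\left(G \right)} = \left(G^{2} - 3 G\right) + \left(4 + G\right) = 4 + G^{2} - 2 G$)
$\left(v{\left(2 \right)} + 97\right) u{\left(l{\left(5,-4 \right)} \right)} = \left(\frac{5}{2} + 97\right) \left(4 + \left(\frac{36 \left(-4\right)^{2}}{7}\right)^{2} - 2 \frac{36 \left(-4\right)^{2}}{7}\right) = \left(5 \cdot \frac{1}{2} + 97\right) \left(4 + \left(\frac{36}{7} \cdot 16\right)^{2} - 2 \cdot \frac{36}{7} \cdot 16\right) = \left(\frac{5}{2} + 97\right) \left(4 + \left(\frac{576}{7}\right)^{2} - \frac{1152}{7}\right) = \frac{199 \left(4 + \frac{331776}{49} - \frac{1152}{7}\right)}{2} = \frac{199}{2} \cdot \frac{323908}{49} = \frac{32228846}{49}$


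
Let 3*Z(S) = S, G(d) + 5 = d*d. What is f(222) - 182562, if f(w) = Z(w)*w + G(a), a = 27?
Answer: -165410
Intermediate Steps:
G(d) = -5 + d² (G(d) = -5 + d*d = -5 + d²)
Z(S) = S/3
f(w) = 724 + w²/3 (f(w) = (w/3)*w + (-5 + 27²) = w²/3 + (-5 + 729) = w²/3 + 724 = 724 + w²/3)
f(222) - 182562 = (724 + (⅓)*222²) - 182562 = (724 + (⅓)*49284) - 182562 = (724 + 16428) - 182562 = 17152 - 182562 = -165410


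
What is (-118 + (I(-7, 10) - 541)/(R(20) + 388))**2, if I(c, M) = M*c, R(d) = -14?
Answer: 2001936049/139876 ≈ 14312.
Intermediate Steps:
(-118 + (I(-7, 10) - 541)/(R(20) + 388))**2 = (-118 + (10*(-7) - 541)/(-14 + 388))**2 = (-118 + (-70 - 541)/374)**2 = (-118 - 611*1/374)**2 = (-118 - 611/374)**2 = (-44743/374)**2 = 2001936049/139876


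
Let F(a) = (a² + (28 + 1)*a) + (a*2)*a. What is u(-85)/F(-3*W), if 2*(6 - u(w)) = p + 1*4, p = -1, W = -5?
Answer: 3/740 ≈ 0.0040541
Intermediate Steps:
F(a) = 3*a² + 29*a (F(a) = (a² + 29*a) + (2*a)*a = (a² + 29*a) + 2*a² = 3*a² + 29*a)
u(w) = 9/2 (u(w) = 6 - (-1 + 1*4)/2 = 6 - (-1 + 4)/2 = 6 - ½*3 = 6 - 3/2 = 9/2)
u(-85)/F(-3*W) = 9/(2*(((-3*(-5))*(29 + 3*(-3*(-5)))))) = 9/(2*((15*(29 + 3*15)))) = 9/(2*((15*(29 + 45)))) = 9/(2*((15*74))) = (9/2)/1110 = (9/2)*(1/1110) = 3/740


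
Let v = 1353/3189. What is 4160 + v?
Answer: 4422531/1063 ≈ 4160.4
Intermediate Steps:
v = 451/1063 (v = 1353*(1/3189) = 451/1063 ≈ 0.42427)
4160 + v = 4160 + 451/1063 = 4422531/1063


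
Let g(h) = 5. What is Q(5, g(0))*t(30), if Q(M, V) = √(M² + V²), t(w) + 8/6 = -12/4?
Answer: -65*√2/3 ≈ -30.641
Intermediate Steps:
t(w) = -13/3 (t(w) = -4/3 - 12/4 = -4/3 - 12*¼ = -4/3 - 3 = -13/3)
Q(5, g(0))*t(30) = √(5² + 5²)*(-13/3) = √(25 + 25)*(-13/3) = √50*(-13/3) = (5*√2)*(-13/3) = -65*√2/3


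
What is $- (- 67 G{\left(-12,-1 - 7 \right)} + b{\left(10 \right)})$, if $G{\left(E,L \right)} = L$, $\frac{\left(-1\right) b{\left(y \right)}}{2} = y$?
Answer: $-516$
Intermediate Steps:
$b{\left(y \right)} = - 2 y$
$- (- 67 G{\left(-12,-1 - 7 \right)} + b{\left(10 \right)}) = - (- 67 \left(-1 - 7\right) - 20) = - (\left(-67\right) \left(-8\right) - 20) = - (536 - 20) = \left(-1\right) 516 = -516$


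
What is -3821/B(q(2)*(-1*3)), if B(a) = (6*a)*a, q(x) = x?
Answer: -3821/216 ≈ -17.690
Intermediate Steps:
B(a) = 6*a**2
-3821/B(q(2)*(-1*3)) = -3821/(6*(2*(-1*3))**2) = -3821/(6*(2*(-3))**2) = -3821/(6*(-6)**2) = -3821/(6*36) = -3821/216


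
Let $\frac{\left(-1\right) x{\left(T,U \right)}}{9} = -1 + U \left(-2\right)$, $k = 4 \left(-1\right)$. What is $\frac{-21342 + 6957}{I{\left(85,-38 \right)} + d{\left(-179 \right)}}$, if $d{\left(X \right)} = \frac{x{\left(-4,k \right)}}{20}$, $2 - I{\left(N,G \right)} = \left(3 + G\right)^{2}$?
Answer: $\frac{2100}{179} \approx 11.732$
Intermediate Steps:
$I{\left(N,G \right)} = 2 - \left(3 + G\right)^{2}$
$k = -4$
$x{\left(T,U \right)} = 9 + 18 U$ ($x{\left(T,U \right)} = - 9 \left(-1 + U \left(-2\right)\right) = - 9 \left(-1 - 2 U\right) = 9 + 18 U$)
$d{\left(X \right)} = - \frac{63}{20}$ ($d{\left(X \right)} = \frac{9 + 18 \left(-4\right)}{20} = \left(9 - 72\right) \frac{1}{20} = \left(-63\right) \frac{1}{20} = - \frac{63}{20}$)
$\frac{-21342 + 6957}{I{\left(85,-38 \right)} + d{\left(-179 \right)}} = \frac{-21342 + 6957}{\left(2 - \left(3 - 38\right)^{2}\right) - \frac{63}{20}} = - \frac{14385}{\left(2 - \left(-35\right)^{2}\right) - \frac{63}{20}} = - \frac{14385}{\left(2 - 1225\right) - \frac{63}{20}} = - \frac{14385}{-1223 - \frac{63}{20}} = - \frac{14385}{- \frac{24523}{20}} = \left(-14385\right) \left(- \frac{20}{24523}\right) = \frac{2100}{179}$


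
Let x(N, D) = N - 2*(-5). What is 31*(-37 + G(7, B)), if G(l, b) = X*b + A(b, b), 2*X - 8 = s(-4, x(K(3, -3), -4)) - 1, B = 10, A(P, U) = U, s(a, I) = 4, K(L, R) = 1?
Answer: 868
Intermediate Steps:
x(N, D) = 10 + N (x(N, D) = N + 10 = 10 + N)
X = 11/2 (X = 4 + (4 - 1)/2 = 4 + (½)*3 = 4 + 3/2 = 11/2 ≈ 5.5000)
G(l, b) = 13*b/2 (G(l, b) = 11*b/2 + b = 13*b/2)
31*(-37 + G(7, B)) = 31*(-37 + (13/2)*10) = 31*(-37 + 65) = 31*28 = 868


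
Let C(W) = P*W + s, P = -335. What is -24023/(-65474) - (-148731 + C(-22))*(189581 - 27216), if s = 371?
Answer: 1498820420573923/65474 ≈ 2.2892e+10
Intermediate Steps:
C(W) = 371 - 335*W (C(W) = -335*W + 371 = 371 - 335*W)
-24023/(-65474) - (-148731 + C(-22))*(189581 - 27216) = -24023/(-65474) - (-148731 + (371 - 335*(-22)))*(189581 - 27216) = -24023*(-1/65474) - (-148731 + (371 + 7370))*162365 = 24023/65474 - (-148731 + 7741)*162365 = 24023/65474 - (-140990)*162365 = 24023/65474 - 1*(-22891841350) = 24023/65474 + 22891841350 = 1498820420573923/65474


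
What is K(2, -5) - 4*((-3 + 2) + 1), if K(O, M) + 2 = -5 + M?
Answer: -12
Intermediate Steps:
K(O, M) = -7 + M (K(O, M) = -2 + (-5 + M) = -7 + M)
K(2, -5) - 4*((-3 + 2) + 1) = (-7 - 5) - 4*((-3 + 2) + 1) = -12 - 4*(-1 + 1) = -12 - 4*0 = -12 + 0 = -12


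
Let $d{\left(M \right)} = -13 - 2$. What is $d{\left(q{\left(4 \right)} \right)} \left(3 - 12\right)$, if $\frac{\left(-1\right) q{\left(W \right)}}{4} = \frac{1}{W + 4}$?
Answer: $135$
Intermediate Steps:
$q{\left(W \right)} = - \frac{4}{4 + W}$ ($q{\left(W \right)} = - \frac{4}{W + 4} = - \frac{4}{4 + W}$)
$d{\left(M \right)} = -15$ ($d{\left(M \right)} = -13 - 2 = -15$)
$d{\left(q{\left(4 \right)} \right)} \left(3 - 12\right) = - 15 \left(3 - 12\right) = \left(-15\right) \left(-9\right) = 135$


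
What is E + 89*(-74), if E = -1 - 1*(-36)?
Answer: -6551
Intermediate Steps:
E = 35 (E = -1 + 36 = 35)
E + 89*(-74) = 35 + 89*(-74) = 35 - 6586 = -6551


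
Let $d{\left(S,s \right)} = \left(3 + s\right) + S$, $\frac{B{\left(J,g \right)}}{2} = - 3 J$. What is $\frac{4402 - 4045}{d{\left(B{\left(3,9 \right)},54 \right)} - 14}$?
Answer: $\frac{357}{25} \approx 14.28$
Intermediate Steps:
$B{\left(J,g \right)} = - 6 J$ ($B{\left(J,g \right)} = 2 \left(- 3 J\right) = - 6 J$)
$d{\left(S,s \right)} = 3 + S + s$
$\frac{4402 - 4045}{d{\left(B{\left(3,9 \right)},54 \right)} - 14} = \frac{4402 - 4045}{\left(3 - 18 + 54\right) - 14} = \frac{357}{\left(3 - 18 + 54\right) - 14} = \frac{357}{39 - 14} = \frac{357}{25}$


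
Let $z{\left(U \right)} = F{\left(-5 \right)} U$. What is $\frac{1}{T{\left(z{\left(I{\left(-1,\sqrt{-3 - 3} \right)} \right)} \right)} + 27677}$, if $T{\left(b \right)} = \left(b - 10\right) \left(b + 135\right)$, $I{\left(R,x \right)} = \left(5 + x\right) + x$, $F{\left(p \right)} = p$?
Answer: $\frac{i}{750 \sqrt{6} + 23227 i} \approx 4.2786 \cdot 10^{-5} + 3.3841 \cdot 10^{-6} i$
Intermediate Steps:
$I{\left(R,x \right)} = 5 + 2 x$
$z{\left(U \right)} = - 5 U$
$T{\left(b \right)} = \left(-10 + b\right) \left(135 + b\right)$
$\frac{1}{T{\left(z{\left(I{\left(-1,\sqrt{-3 - 3} \right)} \right)} \right)} + 27677} = \frac{1}{\left(-1350 + \left(- 5 \left(5 + 2 \sqrt{-3 - 3}\right)\right)^{2} + 125 \left(- 5 \left(5 + 2 \sqrt{-3 - 3}\right)\right)\right) + 27677} = \frac{1}{\left(-1350 + \left(- 5 \left(5 + 2 \sqrt{-6}\right)\right)^{2} + 125 \left(- 5 \left(5 + 2 \sqrt{-6}\right)\right)\right) + 27677} = \frac{1}{\left(-1350 + \left(- 5 \left(5 + 2 i \sqrt{6}\right)\right)^{2} + 125 \left(- 5 \left(5 + 2 i \sqrt{6}\right)\right)\right) + 27677} = \frac{1}{\left(-1350 + \left(-25 - 10 i \sqrt{6}\right)^{2} + 125 \left(-25 - 10 i \sqrt{6}\right)\right) + 27677} = \frac{1}{\left(-1350 + \left(-25 - 10 i \sqrt{6}\right)^{2} - \left(3125 + 1250 i \sqrt{6}\right)\right) + 27677} = \frac{1}{\left(-4475 + \left(-25 - 10 i \sqrt{6}\right)^{2} - 1250 i \sqrt{6}\right) + 27677} = \frac{1}{23202 + \left(-25 - 10 i \sqrt{6}\right)^{2} - 1250 i \sqrt{6}}$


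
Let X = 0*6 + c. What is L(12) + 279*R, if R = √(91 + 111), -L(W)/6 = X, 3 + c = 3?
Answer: 279*√202 ≈ 3965.3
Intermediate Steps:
c = 0 (c = -3 + 3 = 0)
X = 0 (X = 0*6 + 0 = 0 + 0 = 0)
L(W) = 0 (L(W) = -6*0 = 0)
R = √202 ≈ 14.213
L(12) + 279*R = 0 + 279*√202 = 279*√202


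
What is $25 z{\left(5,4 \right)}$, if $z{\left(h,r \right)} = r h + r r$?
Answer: $900$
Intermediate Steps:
$z{\left(h,r \right)} = r^{2} + h r$ ($z{\left(h,r \right)} = h r + r^{2} = r^{2} + h r$)
$25 z{\left(5,4 \right)} = 25 \cdot 4 \left(5 + 4\right) = 25 \cdot 4 \cdot 9 = 25 \cdot 36 = 900$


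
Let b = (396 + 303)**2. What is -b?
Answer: -488601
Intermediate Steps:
b = 488601 (b = 699**2 = 488601)
-b = -1*488601 = -488601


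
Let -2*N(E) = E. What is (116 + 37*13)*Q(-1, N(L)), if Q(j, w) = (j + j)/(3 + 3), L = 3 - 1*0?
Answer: -199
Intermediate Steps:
L = 3 (L = 3 + 0 = 3)
N(E) = -E/2
Q(j, w) = j/3 (Q(j, w) = (2*j)/6 = (2*j)*(⅙) = j/3)
(116 + 37*13)*Q(-1, N(L)) = (116 + 37*13)*((⅓)*(-1)) = (116 + 481)*(-⅓) = 597*(-⅓) = -199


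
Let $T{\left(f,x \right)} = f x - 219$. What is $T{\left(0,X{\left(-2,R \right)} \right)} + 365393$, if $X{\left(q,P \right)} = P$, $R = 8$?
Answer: $365174$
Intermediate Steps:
$T{\left(f,x \right)} = -219 + f x$
$T{\left(0,X{\left(-2,R \right)} \right)} + 365393 = \left(-219 + 0 \cdot 8\right) + 365393 = \left(-219 + 0\right) + 365393 = -219 + 365393 = 365174$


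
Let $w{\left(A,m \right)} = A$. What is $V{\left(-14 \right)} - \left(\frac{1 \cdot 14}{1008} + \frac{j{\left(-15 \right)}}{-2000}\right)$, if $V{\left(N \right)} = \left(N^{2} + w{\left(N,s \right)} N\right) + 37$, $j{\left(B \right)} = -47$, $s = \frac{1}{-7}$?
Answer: $\frac{7721327}{18000} \approx 428.96$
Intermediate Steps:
$s = - \frac{1}{7} \approx -0.14286$
$V{\left(N \right)} = 37 + 2 N^{2}$ ($V{\left(N \right)} = \left(N^{2} + N N\right) + 37 = \left(N^{2} + N^{2}\right) + 37 = 2 N^{2} + 37 = 37 + 2 N^{2}$)
$V{\left(-14 \right)} - \left(\frac{1 \cdot 14}{1008} + \frac{j{\left(-15 \right)}}{-2000}\right) = \left(37 + 2 \left(-14\right)^{2}\right) - \left(\frac{1 \cdot 14}{1008} - \frac{47}{-2000}\right) = \left(37 + 2 \cdot 196\right) - \left(14 \cdot \frac{1}{1008} - - \frac{47}{2000}\right) = \left(37 + 392\right) - \left(\frac{1}{72} + \frac{47}{2000}\right) = 429 - \frac{673}{18000} = \frac{7721327}{18000}$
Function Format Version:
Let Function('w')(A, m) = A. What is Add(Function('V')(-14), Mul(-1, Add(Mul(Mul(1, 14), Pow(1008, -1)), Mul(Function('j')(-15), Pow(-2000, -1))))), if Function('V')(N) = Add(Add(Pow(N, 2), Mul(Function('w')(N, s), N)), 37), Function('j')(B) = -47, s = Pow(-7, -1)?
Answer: Rational(7721327, 18000) ≈ 428.96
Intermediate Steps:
s = Rational(-1, 7) ≈ -0.14286
Function('V')(N) = Add(37, Mul(2, Pow(N, 2))) (Function('V')(N) = Add(Add(Pow(N, 2), Mul(N, N)), 37) = Add(Add(Pow(N, 2), Pow(N, 2)), 37) = Add(Mul(2, Pow(N, 2)), 37) = Add(37, Mul(2, Pow(N, 2))))
Add(Function('V')(-14), Mul(-1, Add(Mul(Mul(1, 14), Pow(1008, -1)), Mul(Function('j')(-15), Pow(-2000, -1))))) = Add(Add(37, Mul(2, Pow(-14, 2))), Mul(-1, Add(Mul(Mul(1, 14), Pow(1008, -1)), Mul(-47, Pow(-2000, -1))))) = Add(Add(37, Mul(2, 196)), Mul(-1, Add(Mul(14, Rational(1, 1008)), Mul(-47, Rational(-1, 2000))))) = Add(Add(37, 392), Mul(-1, Add(Rational(1, 72), Rational(47, 2000)))) = Add(429, Mul(-1, Rational(673, 18000))) = Add(429, Rational(-673, 18000)) = Rational(7721327, 18000)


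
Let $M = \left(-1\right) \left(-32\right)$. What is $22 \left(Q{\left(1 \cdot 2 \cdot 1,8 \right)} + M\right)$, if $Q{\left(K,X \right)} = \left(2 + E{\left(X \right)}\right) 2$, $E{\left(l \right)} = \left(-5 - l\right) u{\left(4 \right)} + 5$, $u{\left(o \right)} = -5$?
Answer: $3872$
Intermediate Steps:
$M = 32$
$E{\left(l \right)} = 30 + 5 l$ ($E{\left(l \right)} = \left(-5 - l\right) \left(-5\right) + 5 = \left(25 + 5 l\right) + 5 = 30 + 5 l$)
$Q{\left(K,X \right)} = 64 + 10 X$ ($Q{\left(K,X \right)} = \left(2 + \left(30 + 5 X\right)\right) 2 = \left(32 + 5 X\right) 2 = 64 + 10 X$)
$22 \left(Q{\left(1 \cdot 2 \cdot 1,8 \right)} + M\right) = 22 \left(\left(64 + 10 \cdot 8\right) + 32\right) = 22 \left(\left(64 + 80\right) + 32\right) = 22 \left(144 + 32\right) = 22 \cdot 176 = 3872$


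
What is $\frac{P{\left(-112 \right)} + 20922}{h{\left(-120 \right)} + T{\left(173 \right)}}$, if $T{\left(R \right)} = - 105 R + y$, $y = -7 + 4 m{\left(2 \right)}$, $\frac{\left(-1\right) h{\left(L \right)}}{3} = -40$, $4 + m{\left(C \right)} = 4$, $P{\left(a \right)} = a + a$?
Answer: $- \frac{10349}{9026} \approx -1.1466$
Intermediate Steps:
$P{\left(a \right)} = 2 a$
$m{\left(C \right)} = 0$ ($m{\left(C \right)} = -4 + 4 = 0$)
$h{\left(L \right)} = 120$ ($h{\left(L \right)} = \left(-3\right) \left(-40\right) = 120$)
$y = -7$ ($y = -7 + 4 \cdot 0 = -7 + 0 = -7$)
$T{\left(R \right)} = -7 - 105 R$ ($T{\left(R \right)} = - 105 R - 7 = -7 - 105 R$)
$\frac{P{\left(-112 \right)} + 20922}{h{\left(-120 \right)} + T{\left(173 \right)}} = \frac{2 \left(-112\right) + 20922}{120 - 18172} = \frac{-224 + 20922}{120 - 18172} = \frac{20698}{120 - 18172} = \frac{20698}{-18052} = 20698 \left(- \frac{1}{18052}\right) = - \frac{10349}{9026}$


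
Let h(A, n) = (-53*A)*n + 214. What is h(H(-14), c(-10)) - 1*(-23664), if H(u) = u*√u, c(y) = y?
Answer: 23878 - 7420*I*√14 ≈ 23878.0 - 27763.0*I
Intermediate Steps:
H(u) = u^(3/2)
h(A, n) = 214 - 53*A*n (h(A, n) = -53*A*n + 214 = 214 - 53*A*n)
h(H(-14), c(-10)) - 1*(-23664) = (214 - 53*(-14)^(3/2)*(-10)) - 1*(-23664) = (214 - 53*(-14*I*√14)*(-10)) + 23664 = (214 - 7420*I*√14) + 23664 = 23878 - 7420*I*√14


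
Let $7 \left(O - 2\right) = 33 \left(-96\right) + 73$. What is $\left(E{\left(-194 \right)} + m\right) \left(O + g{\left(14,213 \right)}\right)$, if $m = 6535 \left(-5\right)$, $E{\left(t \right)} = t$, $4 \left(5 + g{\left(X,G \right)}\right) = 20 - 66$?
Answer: $\frac{210131517}{14} \approx 1.5009 \cdot 10^{7}$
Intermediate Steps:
$g{\left(X,G \right)} = - \frac{33}{2}$ ($g{\left(X,G \right)} = -5 + \frac{20 - 66}{4} = -5 + \frac{1}{4} \left(-46\right) = -5 - \frac{23}{2} = - \frac{33}{2}$)
$O = - \frac{3081}{7}$ ($O = 2 + \frac{33 \left(-96\right) + 73}{7} = 2 + \frac{-3168 + 73}{7} = 2 + \frac{1}{7} \left(-3095\right) = 2 - \frac{3095}{7} = - \frac{3081}{7} \approx -440.14$)
$m = -32675$
$\left(E{\left(-194 \right)} + m\right) \left(O + g{\left(14,213 \right)}\right) = \left(-194 - 32675\right) \left(- \frac{3081}{7} - \frac{33}{2}\right) = \left(-32869\right) \left(- \frac{6393}{14}\right) = \frac{210131517}{14}$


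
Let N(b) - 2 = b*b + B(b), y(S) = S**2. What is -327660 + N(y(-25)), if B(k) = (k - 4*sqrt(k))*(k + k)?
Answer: 719217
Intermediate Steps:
B(k) = 2*k*(k - 4*sqrt(k)) (B(k) = (k - 4*sqrt(k))*(2*k) = 2*k*(k - 4*sqrt(k)))
N(b) = 2 - 8*b**(3/2) + 3*b**2 (N(b) = 2 + (b*b + (-8*b**(3/2) + 2*b**2)) = 2 + (b**2 + (-8*b**(3/2) + 2*b**2)) = 2 + (-8*b**(3/2) + 3*b**2) = 2 - 8*b**(3/2) + 3*b**2)
-327660 + N(y(-25)) = -327660 + (2 - 8*((-25)**2)**(3/2) + 3*((-25)**2)**2) = -327660 + (2 - 8*625**(3/2) + 3*625**2) = -327660 + (2 - 8*15625 + 3*390625) = -327660 + (2 - 125000 + 1171875) = -327660 + 1046877 = 719217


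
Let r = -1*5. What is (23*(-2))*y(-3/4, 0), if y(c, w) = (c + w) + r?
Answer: 529/2 ≈ 264.50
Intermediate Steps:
r = -5
y(c, w) = -5 + c + w (y(c, w) = (c + w) - 5 = -5 + c + w)
(23*(-2))*y(-3/4, 0) = (23*(-2))*(-5 - 3/4 + 0) = -46*(-5 - 3*¼ + 0) = -46*(-5 - ¾ + 0) = -46*(-23/4) = 529/2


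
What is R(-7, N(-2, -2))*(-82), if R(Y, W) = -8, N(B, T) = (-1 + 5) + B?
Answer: 656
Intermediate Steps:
N(B, T) = 4 + B
R(-7, N(-2, -2))*(-82) = -8*(-82) = 656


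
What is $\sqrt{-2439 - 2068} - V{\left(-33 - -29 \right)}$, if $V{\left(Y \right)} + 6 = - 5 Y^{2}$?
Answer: $86 + i \sqrt{4507} \approx 86.0 + 67.134 i$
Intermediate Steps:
$V{\left(Y \right)} = -6 - 5 Y^{2}$
$\sqrt{-2439 - 2068} - V{\left(-33 - -29 \right)} = \sqrt{-2439 - 2068} - \left(-6 - 5 \left(-33 - -29\right)^{2}\right) = \sqrt{-4507} - \left(-6 - 5 \left(-33 + 29\right)^{2}\right) = i \sqrt{4507} - \left(-6 - 5 \left(-4\right)^{2}\right) = i \sqrt{4507} - \left(-6 - 80\right) = i \sqrt{4507} - -86 = i \sqrt{4507} + 86 = 86 + i \sqrt{4507}$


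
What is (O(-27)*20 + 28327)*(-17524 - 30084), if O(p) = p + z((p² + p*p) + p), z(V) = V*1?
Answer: -2685424456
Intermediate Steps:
z(V) = V
O(p) = 2*p + 2*p² (O(p) = p + ((p² + p*p) + p) = p + ((p² + p²) + p) = p + (2*p² + p) = p + (p + 2*p²) = 2*p + 2*p²)
(O(-27)*20 + 28327)*(-17524 - 30084) = ((2*(-27)*(1 - 27))*20 + 28327)*(-17524 - 30084) = ((2*(-27)*(-26))*20 + 28327)*(-47608) = (1404*20 + 28327)*(-47608) = (28080 + 28327)*(-47608) = 56407*(-47608) = -2685424456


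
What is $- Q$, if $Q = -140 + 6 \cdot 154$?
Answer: $-784$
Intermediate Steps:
$Q = 784$ ($Q = -140 + 924 = 784$)
$- Q = \left(-1\right) 784 = -784$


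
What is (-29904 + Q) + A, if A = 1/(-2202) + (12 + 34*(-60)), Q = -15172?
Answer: -103723009/2202 ≈ -47104.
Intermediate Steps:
A = -4465657/2202 (A = -1/2202 + (12 - 2040) = -1/2202 - 2028 = -4465657/2202 ≈ -2028.0)
(-29904 + Q) + A = (-29904 - 15172) - 4465657/2202 = -45076 - 4465657/2202 = -103723009/2202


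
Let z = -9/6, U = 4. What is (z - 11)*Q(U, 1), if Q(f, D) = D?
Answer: -25/2 ≈ -12.500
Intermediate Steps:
z = -3/2 (z = -9*1/6 = -3/2 ≈ -1.5000)
(z - 11)*Q(U, 1) = (-3/2 - 11)*1 = -25/2*1 = -25/2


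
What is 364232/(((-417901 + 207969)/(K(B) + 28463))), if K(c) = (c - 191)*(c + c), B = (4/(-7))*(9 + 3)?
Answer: -139104480526/2571667 ≈ -54091.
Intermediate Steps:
B = -48/7 (B = (4*(-⅐))*12 = -4/7*12 = -48/7 ≈ -6.8571)
K(c) = 2*c*(-191 + c) (K(c) = (-191 + c)*(2*c) = 2*c*(-191 + c))
364232/(((-417901 + 207969)/(K(B) + 28463))) = 364232/(((-417901 + 207969)/(2*(-48/7)*(-191 - 48/7) + 28463))) = 364232/((-209932/(2*(-48/7)*(-1385/7) + 28463))) = 364232/((-209932/(132960/49 + 28463))) = 364232/((-209932/1527647/49)) = 364232/((-209932*49/1527647)) = 364232/(-10286668/1527647) = 364232*(-1527647/10286668) = -139104480526/2571667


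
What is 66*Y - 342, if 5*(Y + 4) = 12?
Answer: -2238/5 ≈ -447.60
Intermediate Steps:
Y = -8/5 (Y = -4 + (⅕)*12 = -4 + 12/5 = -8/5 ≈ -1.6000)
66*Y - 342 = 66*(-8/5) - 342 = -528/5 - 342 = -2238/5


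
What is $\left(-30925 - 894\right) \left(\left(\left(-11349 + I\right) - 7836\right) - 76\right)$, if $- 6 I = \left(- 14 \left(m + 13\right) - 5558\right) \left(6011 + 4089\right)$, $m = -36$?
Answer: $- \frac{839513036923}{3} \approx -2.7984 \cdot 10^{11}$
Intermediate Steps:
$I = \frac{26441800}{3}$ ($I = - \frac{\left(- 14 \left(-36 + 13\right) - 5558\right) \left(6011 + 4089\right)}{6} = - \frac{\left(\left(-14\right) \left(-23\right) - 5558\right) 10100}{6} = - \frac{\left(322 - 5558\right) 10100}{6} = - \frac{\left(-5236\right) 10100}{6} = \left(- \frac{1}{6}\right) \left(-52883600\right) = \frac{26441800}{3} \approx 8.8139 \cdot 10^{6}$)
$\left(-30925 - 894\right) \left(\left(\left(-11349 + I\right) - 7836\right) - 76\right) = \left(-30925 - 894\right) \left(\left(\left(-11349 + \frac{26441800}{3}\right) - 7836\right) - 76\right) = - 31819 \left(\left(\frac{26407753}{3} - 7836\right) - 76\right) = - 31819 \left(\frac{26384245}{3} - 76\right) = \left(-31819\right) \frac{26384017}{3} = - \frac{839513036923}{3}$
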